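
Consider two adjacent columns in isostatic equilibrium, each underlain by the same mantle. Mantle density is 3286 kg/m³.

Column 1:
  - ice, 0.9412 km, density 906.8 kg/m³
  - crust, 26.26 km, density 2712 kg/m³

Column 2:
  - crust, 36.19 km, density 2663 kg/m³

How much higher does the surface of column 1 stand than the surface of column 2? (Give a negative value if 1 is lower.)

−1.59 km

For any compensation level in the mantle, the mantle terms cancel and isostasy reduces to e = (Σt_1 − Σt_2) − (Σ(ρt)_1 − Σ(ρt)_2) / ρ_m.
Σt_1 = 27.2012 km; Σt_2 = 36.19 km; Σ(ρt)_1 = 72070.6002; Σ(ρt)_2 = 96373.97 (in km·kg/m³).
e = (27.2012 − 36.19) − (72070.6002 − 96373.97) / 3286 = −1.59 km.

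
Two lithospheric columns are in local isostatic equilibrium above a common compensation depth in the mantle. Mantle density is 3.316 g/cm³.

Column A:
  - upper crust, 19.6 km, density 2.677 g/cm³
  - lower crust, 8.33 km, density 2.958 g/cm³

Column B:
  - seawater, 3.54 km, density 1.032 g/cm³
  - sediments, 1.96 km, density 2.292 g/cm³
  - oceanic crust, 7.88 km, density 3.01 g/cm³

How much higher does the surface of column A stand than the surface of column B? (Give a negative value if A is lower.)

0.906 km

For any compensation level in the mantle, the mantle terms cancel and isostasy reduces to e = (Σt_A − Σt_B) − (Σ(ρt)_A − Σ(ρt)_B) / ρ_m.
Σt_A = 27.93 km; Σt_B = 13.38 km; Σ(ρt)_A = 77.10934; Σ(ρt)_B = 31.8644 (in km·g/cm³).
e = (27.93 − 13.38) − (77.10934 − 31.8644) / 3.316 = 0.906 km.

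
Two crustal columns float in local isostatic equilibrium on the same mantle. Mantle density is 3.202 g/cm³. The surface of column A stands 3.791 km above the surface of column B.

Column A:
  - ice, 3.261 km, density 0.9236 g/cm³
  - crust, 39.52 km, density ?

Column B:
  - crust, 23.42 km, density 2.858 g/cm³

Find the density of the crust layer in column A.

2.88 g/cm³

Take the compensation level at the base of the deeper column (depth z_c below the surface of column A) and equate Σ ρ_i t_i down to z_c; mantle fills any gap and the z_c terms cancel.
Column A: 3.261×0.9236 + 39.52×ρ + (z_c − 42.781)×3.202
Column B: 3.791×0 + 23.42×2.858 + (z_c − 3.791 − 23.42)×3.202
The z_c×3.202 term appears on both sides and cancels. Collect the known terms of each column as K = Σ(ρt)_known − 3.202 × (depth of known layers): K_A = 3.0118596 − 3.202×42.781 = −133.972902; K_B = 66.93436 − 3.202×(3.791 + 23.42) = −20.195262.
Balance: K_A + 39.52×ρ = K_B, so ρ = (K_B − K_A)/39.52 = 113.778/39.52 = 2.88 g/cm³.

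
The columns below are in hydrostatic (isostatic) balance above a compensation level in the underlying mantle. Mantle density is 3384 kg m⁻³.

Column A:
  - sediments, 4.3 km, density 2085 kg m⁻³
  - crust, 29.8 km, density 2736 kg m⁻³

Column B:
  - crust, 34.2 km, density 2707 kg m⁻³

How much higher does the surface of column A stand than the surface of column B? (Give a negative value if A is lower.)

For any compensation level in the mantle, the mantle terms cancel and isostasy reduces to e = (Σt_A − Σt_B) − (Σ(ρt)_A − Σ(ρt)_B) / ρ_m.
Σt_A = 34.1 km; Σt_B = 34.2 km; Σ(ρt)_A = 90498.3; Σ(ρt)_B = 92579.4 (in km·kg m⁻³).
e = (34.1 − 34.2) − (90498.3 − 92579.4) / 3384 = 0.515 km.

0.515 km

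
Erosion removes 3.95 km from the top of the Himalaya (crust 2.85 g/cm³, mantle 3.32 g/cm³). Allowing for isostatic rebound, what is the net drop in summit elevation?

Rebound u = e ρ_c/ρ_m = 3.95 km × 2.85/3.32 = 3.391 km.
Net surface drop = e − u = 3.95 km − 3.391 km = e (ρ_m − ρ_c)/ρ_m = 0.559 km.

0.559 km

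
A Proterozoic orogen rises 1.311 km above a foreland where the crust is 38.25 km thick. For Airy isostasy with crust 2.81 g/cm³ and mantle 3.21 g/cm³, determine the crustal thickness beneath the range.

48.8 km

Root depth r = h ρ_c / (ρ_m − ρ_c) = 1.311 km × 2.81 / 0.4 = 9.21 km.
Total thickness = T + h + r = 38.25 km + 1.311 km + 9.21 km = 48.8 km.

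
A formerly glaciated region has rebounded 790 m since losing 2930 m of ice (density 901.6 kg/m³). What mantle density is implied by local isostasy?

3340 kg/m³

ρ_m = ρ_ice t / u = 901.6 × 2930 m/790 m = 3340 kg/m³.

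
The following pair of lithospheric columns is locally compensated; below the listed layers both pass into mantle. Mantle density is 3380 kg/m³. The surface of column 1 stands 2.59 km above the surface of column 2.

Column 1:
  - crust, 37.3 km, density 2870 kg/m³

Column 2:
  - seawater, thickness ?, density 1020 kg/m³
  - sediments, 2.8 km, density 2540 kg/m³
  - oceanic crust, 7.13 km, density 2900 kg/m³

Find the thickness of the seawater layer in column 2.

Take the compensation level at the base of the deeper column (depth z_c below the surface of column 1) and equate Σ ρ_i t_i down to z_c; mantle fills any gap and the z_c terms cancel.
Column 1: 37.3×2870 + (z_c − 37.3)×3380
Column 2: 2.59×0 + x×1020 + 2.8×2540 + 7.13×2900 + (z_c − 2.59 − 9.93 − x)×3380
The z_c×3380 term appears on both sides and cancels. Collect the known terms of each column as K = Σ(ρt)_known − 3380 × (depth of known layers): K_1 = 107051 − 3380×37.3 = −19023; K_2 = 27789 − 3380×(2.59 + 9.93) = −14528.6.
Balance: K_1 = K_2 − x×(3380 − 1020), so x = (K_2 − K_1)/(3380 − 1020) = 4494.4/2360 = 1.9 km.

1.9 km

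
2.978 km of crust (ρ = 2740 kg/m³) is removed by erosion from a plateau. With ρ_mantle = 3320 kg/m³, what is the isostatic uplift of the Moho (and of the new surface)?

Unloading: uplift u = e ρ_c/ρ_m = 2.978 km × 2740/3320 = 2.46 km.

2.46 km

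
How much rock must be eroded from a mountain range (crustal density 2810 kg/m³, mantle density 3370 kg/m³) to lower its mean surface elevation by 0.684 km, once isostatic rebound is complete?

Net drop Δ = e − u = e − e ρ_c/ρ_m = e (ρ_m − ρ_c)/ρ_m.
e = Δ ρ_m/(ρ_m − ρ_c) = 0.684 km × 3370/560 = 4.12 km.

4.12 km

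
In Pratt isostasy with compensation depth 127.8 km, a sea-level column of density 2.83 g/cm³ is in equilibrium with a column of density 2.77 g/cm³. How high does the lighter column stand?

2.77 km

ρ_ref D = ρ (D + h) → h = D (ρ_ref − ρ)/ρ.
h = 127.8 km × (2.83 − 2.77)/2.77 = 2.77 km.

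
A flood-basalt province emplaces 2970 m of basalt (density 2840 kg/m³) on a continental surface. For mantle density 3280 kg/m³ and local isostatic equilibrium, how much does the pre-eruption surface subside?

Subaerial loading: s = t ρ_load / ρ_m.
s = 2970 m × 2840/3280 = 2570 m.

2570 m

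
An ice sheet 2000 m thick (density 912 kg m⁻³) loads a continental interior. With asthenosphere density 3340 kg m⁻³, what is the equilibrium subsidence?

In Airy isostatic equilibrium: the ice load ρ_ice t is balanced by mantle displaced below, ρ_m s.
s = t ρ_ice / ρ_m = 2000 m × 912/3340 = 546 m.

546 m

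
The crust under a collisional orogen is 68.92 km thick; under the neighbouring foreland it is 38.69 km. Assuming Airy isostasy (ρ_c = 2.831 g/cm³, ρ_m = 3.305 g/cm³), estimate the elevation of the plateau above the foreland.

4.34 km

Excess crust Δ = 68.92 km − 38.69 km = 30.23 km, split between elevation h and root r with h + r = Δ.
Airy balance ρ_c h = (ρ_m − ρ_c) r gives r = h ρ_c/(ρ_m − ρ_c), so h (1 + ρ_c/(ρ_m − ρ_c)) = Δ, i.e. h = Δ (ρ_m − ρ_c)/ρ_m.
h = 30.23 km × 0.474/3.305 = 4.34 km.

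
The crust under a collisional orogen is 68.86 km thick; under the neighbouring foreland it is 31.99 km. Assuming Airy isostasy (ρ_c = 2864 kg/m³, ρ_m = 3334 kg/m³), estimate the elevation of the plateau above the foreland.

5.2 km

Excess crust Δ = 68.86 km − 31.99 km = 36.87 km, split between elevation h and root r with h + r = Δ.
Airy balance ρ_c h = (ρ_m − ρ_c) r gives r = h ρ_c/(ρ_m − ρ_c), so h (1 + ρ_c/(ρ_m − ρ_c)) = Δ, i.e. h = Δ (ρ_m − ρ_c)/ρ_m.
h = 36.87 km × 470/3334 = 5.2 km.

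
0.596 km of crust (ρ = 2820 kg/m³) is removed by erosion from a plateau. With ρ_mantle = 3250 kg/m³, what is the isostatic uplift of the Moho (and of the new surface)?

0.517 km

Unloading: uplift u = e ρ_c/ρ_m = 0.596 km × 2820/3250 = 0.517 km.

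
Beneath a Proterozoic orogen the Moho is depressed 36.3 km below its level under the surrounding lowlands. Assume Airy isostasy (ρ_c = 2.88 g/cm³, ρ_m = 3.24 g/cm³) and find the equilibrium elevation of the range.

By Archimedes' principle applied to the lithosphere: ρ_c h = (ρ_m − ρ_c) r.
h = r (ρ_m − ρ_c) / ρ_c = 36.3 km × (3.24 − 2.88) / 2.88 = 4.54 km.

4.54 km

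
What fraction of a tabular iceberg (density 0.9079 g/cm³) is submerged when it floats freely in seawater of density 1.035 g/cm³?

Submerged fraction = ρ_obj/ρ_fluid = 0.9079/1.035 = 0.877.

0.877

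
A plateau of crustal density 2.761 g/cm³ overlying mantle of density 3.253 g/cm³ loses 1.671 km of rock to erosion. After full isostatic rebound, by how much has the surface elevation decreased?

0.253 km

Rebound u = e ρ_c/ρ_m = 1.671 km × 2.761/3.253 = 1.418 km.
Net surface drop = e − u = 1.671 km − 1.418 km = e (ρ_m − ρ_c)/ρ_m = 0.253 km.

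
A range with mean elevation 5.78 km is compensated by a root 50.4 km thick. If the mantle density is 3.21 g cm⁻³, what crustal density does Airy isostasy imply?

ρ_c h = (ρ_m − ρ_c) r → ρ_c (h + r) = ρ_m r → ρ_c = ρ_m r / (h + r).
ρ_c = 3.21 × 50.4 km / (5.78 km + 50.4 km) = 2.88 g cm⁻³.

2.88 g cm⁻³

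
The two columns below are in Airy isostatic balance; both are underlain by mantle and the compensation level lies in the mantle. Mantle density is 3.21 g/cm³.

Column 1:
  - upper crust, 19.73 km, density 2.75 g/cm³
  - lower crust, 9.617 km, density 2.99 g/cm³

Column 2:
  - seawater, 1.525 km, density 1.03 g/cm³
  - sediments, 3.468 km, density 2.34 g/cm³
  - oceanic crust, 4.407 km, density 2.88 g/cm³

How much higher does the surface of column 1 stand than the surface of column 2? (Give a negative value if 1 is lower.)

For any compensation level in the mantle, the mantle terms cancel and isostasy reduces to e = (Σt_1 − Σt_2) − (Σ(ρt)_1 − Σ(ρt)_2) / ρ_m.
Σt_1 = 29.347 km; Σt_2 = 9.4 km; Σ(ρt)_1 = 83.01233; Σ(ρt)_2 = 22.37803 (in km·g/cm³).
e = (29.347 − 9.4) − (83.01233 − 22.37803) / 3.21 = 1.06 km.

1.06 km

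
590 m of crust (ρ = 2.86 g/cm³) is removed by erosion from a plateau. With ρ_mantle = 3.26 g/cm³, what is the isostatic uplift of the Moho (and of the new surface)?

Unloading: uplift u = e ρ_c/ρ_m = 590 m × 2.86/3.26 = 518 m.

518 m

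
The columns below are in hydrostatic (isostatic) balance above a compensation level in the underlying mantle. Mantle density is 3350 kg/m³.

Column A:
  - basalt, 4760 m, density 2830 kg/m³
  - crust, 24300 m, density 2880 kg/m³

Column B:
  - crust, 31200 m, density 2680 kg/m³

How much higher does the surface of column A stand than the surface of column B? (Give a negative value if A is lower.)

For any compensation level in the mantle, the mantle terms cancel and isostasy reduces to e = (Σt_A − Σt_B) − (Σ(ρt)_A − Σ(ρt)_B) / ρ_m.
Σt_A = 29060 m; Σt_B = 31200 m; Σ(ρt)_A = 83454800; Σ(ρt)_B = 83616000 (in m·kg/m³).
e = (29060 − 31200) − (83454800 − 83616000) / 3350 = −2090 m.

−2090 m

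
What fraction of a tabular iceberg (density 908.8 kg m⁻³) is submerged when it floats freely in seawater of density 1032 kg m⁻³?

88.1%

Submerged fraction = ρ_obj/ρ_fluid = 908.8/1032 = 88.1%.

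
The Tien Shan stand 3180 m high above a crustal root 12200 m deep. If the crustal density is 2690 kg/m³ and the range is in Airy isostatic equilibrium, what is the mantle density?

3390 kg/m³

Airy balance: ρ_c h = (ρ_m − ρ_c) r → ρ_m = ρ_c (1 + h/r).
ρ_m = 2690 × (1 + 3180 m/12200 m) = 3390 kg/m³.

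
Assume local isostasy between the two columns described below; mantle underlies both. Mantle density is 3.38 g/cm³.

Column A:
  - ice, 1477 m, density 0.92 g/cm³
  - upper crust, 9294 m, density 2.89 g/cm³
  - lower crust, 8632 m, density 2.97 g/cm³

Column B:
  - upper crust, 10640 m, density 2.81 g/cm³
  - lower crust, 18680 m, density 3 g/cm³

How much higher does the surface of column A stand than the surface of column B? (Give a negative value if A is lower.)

For any compensation level in the mantle, the mantle terms cancel and isostasy reduces to e = (Σt_A − Σt_B) − (Σ(ρt)_A − Σ(ρt)_B) / ρ_m.
Σt_A = 19403 m; Σt_B = 29320 m; Σ(ρt)_A = 53855.54; Σ(ρt)_B = 85938.4 (in m·g/cm³).
e = (19403 − 29320) − (53855.54 − 85938.4) / 3.38 = −425 m.

−425 m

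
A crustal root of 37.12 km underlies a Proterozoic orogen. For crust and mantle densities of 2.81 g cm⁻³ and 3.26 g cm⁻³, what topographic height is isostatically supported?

5.94 km

By Archimedes' principle applied to the lithosphere: ρ_c h = (ρ_m − ρ_c) r.
h = r (ρ_m − ρ_c) / ρ_c = 37.12 km × (3.26 − 2.81) / 2.81 = 5.94 km.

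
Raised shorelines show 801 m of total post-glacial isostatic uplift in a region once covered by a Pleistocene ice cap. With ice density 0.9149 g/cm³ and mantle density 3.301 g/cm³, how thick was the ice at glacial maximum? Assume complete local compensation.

2890 m

u = t ρ_ice/ρ_m → t = u ρ_m/ρ_ice = 801 m × 3.301/0.9149 = 2890 m.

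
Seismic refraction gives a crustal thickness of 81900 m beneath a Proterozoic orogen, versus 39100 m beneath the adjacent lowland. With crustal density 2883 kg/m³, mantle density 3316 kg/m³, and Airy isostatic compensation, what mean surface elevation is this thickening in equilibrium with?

5590 m

Excess crust Δ = 81900 m − 39100 m = 42800 m, split between elevation h and root r with h + r = Δ.
Airy balance ρ_c h = (ρ_m − ρ_c) r gives r = h ρ_c/(ρ_m − ρ_c), so h (1 + ρ_c/(ρ_m − ρ_c)) = Δ, i.e. h = Δ (ρ_m − ρ_c)/ρ_m.
h = 42800 m × 433/3316 = 5590 m.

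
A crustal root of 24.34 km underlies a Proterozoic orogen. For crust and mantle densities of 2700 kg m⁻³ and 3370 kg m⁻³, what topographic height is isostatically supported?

6.04 km

Equating mass per unit area of the two columns: ρ_c h = (ρ_m − ρ_c) r.
h = r (ρ_m − ρ_c) / ρ_c = 24.34 km × (3370 − 2700) / 2700 = 6.04 km.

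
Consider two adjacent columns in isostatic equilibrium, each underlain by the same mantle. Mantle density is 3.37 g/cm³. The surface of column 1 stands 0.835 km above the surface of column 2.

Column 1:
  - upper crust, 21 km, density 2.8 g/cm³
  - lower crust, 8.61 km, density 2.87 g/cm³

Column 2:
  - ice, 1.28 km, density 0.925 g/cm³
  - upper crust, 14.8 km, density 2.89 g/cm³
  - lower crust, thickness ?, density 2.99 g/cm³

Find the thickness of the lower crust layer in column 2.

8.49 km

Take the compensation level at the base of the deeper column (depth z_c below the surface of column 1) and equate Σ ρ_i t_i down to z_c; mantle fills any gap and the z_c terms cancel.
Column 1: 21×2.8 + 8.61×2.87 + (z_c − 29.61)×3.37
Column 2: 0.835×0 + 1.28×0.925 + 14.8×2.89 + x×2.99 + (z_c − 0.835 − 16.08 − x)×3.37
The z_c×3.37 term appears on both sides and cancels. Collect the known terms of each column as K = Σ(ρt)_known − 3.37 × (depth of known layers): K_1 = 83.5107 − 3.37×29.61 = −16.275; K_2 = 43.956 − 3.37×(0.835 + 16.08) = −13.04755.
Balance: K_1 = K_2 − x×(3.37 − 2.99), so x = (K_2 − K_1)/(3.37 − 2.99) = 3.22745/0.38 = 8.49 km.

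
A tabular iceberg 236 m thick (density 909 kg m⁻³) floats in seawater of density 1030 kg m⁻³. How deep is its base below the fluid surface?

Draft d = t ρ_obj/ρ_fluid = 236 m × 909/1030 = 208 m.

208 m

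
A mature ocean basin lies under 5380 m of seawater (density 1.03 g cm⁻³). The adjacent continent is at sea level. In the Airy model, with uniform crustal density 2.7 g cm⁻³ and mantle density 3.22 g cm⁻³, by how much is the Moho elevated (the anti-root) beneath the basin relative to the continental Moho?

17300 m

Equating mass per unit area of the two columns: replacing crust with seawater at the top is compensated by replacing crust with mantle at the base: d (ρ_c − ρ_w) = a (ρ_m − ρ_c).
a = d (ρ_c − ρ_w)/(ρ_m − ρ_c) = 5380 m × 1.67/0.52 = 17300 m.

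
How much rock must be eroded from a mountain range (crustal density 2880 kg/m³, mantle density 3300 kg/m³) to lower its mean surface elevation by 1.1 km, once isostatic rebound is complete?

8.64 km

Net drop Δ = e − u = e − e ρ_c/ρ_m = e (ρ_m − ρ_c)/ρ_m.
e = Δ ρ_m/(ρ_m − ρ_c) = 1.1 km × 3300/420 = 8.64 km.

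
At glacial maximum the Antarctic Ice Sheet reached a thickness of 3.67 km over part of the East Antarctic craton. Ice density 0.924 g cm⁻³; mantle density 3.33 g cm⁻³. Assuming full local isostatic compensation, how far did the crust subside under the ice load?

In Airy isostatic equilibrium: the ice load ρ_ice t is balanced by mantle displaced below, ρ_m s.
s = t ρ_ice / ρ_m = 3.67 km × 0.924/3.33 = 1.02 km.

1.02 km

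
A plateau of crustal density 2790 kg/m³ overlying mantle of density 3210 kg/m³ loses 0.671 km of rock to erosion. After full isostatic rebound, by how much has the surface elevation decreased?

Rebound u = e ρ_c/ρ_m = 0.671 km × 2790/3210 = 0.5832 km.
Net surface drop = e − u = 0.671 km − 0.5832 km = e (ρ_m − ρ_c)/ρ_m = 0.0878 km.

0.0878 km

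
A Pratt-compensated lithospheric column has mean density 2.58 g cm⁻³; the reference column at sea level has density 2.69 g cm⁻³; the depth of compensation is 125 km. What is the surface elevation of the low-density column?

5.33 km

ρ_ref D = ρ (D + h) → h = D (ρ_ref − ρ)/ρ.
h = 125 km × (2.69 − 2.58)/2.58 = 5.33 km.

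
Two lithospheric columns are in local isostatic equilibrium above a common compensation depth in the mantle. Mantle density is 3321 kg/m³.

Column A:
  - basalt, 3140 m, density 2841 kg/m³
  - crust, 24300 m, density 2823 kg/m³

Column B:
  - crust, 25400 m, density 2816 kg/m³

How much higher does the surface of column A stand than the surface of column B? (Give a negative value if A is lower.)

235 m

For any compensation level in the mantle, the mantle terms cancel and isostasy reduces to e = (Σt_A − Σt_B) − (Σ(ρt)_A − Σ(ρt)_B) / ρ_m.
Σt_A = 27440 m; Σt_B = 25400 m; Σ(ρt)_A = 77519640; Σ(ρt)_B = 71526400 (in m·kg/m³).
e = (27440 − 25400) − (77519640 − 71526400) / 3321 = 235 m.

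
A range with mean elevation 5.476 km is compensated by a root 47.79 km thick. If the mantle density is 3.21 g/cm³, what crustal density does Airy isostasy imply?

2.88 g/cm³

ρ_c h = (ρ_m − ρ_c) r → ρ_c (h + r) = ρ_m r → ρ_c = ρ_m r / (h + r).
ρ_c = 3.21 × 47.79 km / (5.476 km + 47.79 km) = 2.88 g/cm³.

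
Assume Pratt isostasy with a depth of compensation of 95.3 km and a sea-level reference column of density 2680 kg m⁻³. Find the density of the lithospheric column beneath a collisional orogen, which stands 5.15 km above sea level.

2540 kg m⁻³

Pratt balance: ρ_ref D = ρ (D + h).
ρ = ρ_ref D/(D + h) = 2680 × 95.3 km/(95.3 km + 5.15 km) = 2540 kg m⁻³.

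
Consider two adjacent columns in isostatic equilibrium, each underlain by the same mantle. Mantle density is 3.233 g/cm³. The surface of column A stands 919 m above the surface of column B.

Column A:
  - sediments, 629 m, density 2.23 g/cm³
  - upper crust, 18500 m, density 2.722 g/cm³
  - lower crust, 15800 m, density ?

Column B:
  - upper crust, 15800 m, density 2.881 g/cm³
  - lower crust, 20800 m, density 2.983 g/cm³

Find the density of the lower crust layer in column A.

Take the compensation level at the base of the deeper column (depth z_c below the surface of column A) and equate Σ ρ_i t_i down to z_c; mantle fills any gap and the z_c terms cancel.
Column A: 629×2.23 + 18500×2.722 + 15800×ρ + (z_c − 34929)×3.233
Column B: 919×0 + 15800×2.881 + 20800×2.983 + (z_c − 919 − 36600)×3.233
The z_c×3.233 term appears on both sides and cancels. Collect the known terms of each column as K = Σ(ρt)_known − 3.233 × (depth of known layers): K_A = 51759.67 − 3.233×34929 = −61165.787; K_B = 107566.2 − 3.233×(919 + 36600) = −13732.727.
Balance: K_A + 15800×ρ = K_B, so ρ = (K_B − K_A)/15800 = 47433.1/15800 = 3 g/cm³.

3 g/cm³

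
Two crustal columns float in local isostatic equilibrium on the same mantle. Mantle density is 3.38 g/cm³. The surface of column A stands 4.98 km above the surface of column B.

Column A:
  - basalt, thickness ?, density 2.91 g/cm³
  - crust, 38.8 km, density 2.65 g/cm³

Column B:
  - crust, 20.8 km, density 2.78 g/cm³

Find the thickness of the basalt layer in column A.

Take the compensation level at the base of the deeper column (depth z_c below the surface of column A) and equate Σ ρ_i t_i down to z_c; mantle fills any gap and the z_c terms cancel.
Column A: x×2.91 + 38.8×2.65 + (z_c − 38.8 − x)×3.38
Column B: 4.98×0 + 20.8×2.78 + (z_c − 4.98 − 20.8)×3.38
The z_c×3.38 term appears on both sides and cancels. Collect the known terms of each column as K = Σ(ρt)_known − 3.38 × (depth of known layers): K_A = 102.82 − 3.38×38.8 = −28.324; K_B = 57.824 − 3.38×(4.98 + 20.8) = −29.3124.
Balance: K_A − x×(3.38 − 2.91) = K_B, so x = (K_A − K_B)/(3.38 − 2.91) = 0.9884/0.47 = 2.1 km.

2.1 km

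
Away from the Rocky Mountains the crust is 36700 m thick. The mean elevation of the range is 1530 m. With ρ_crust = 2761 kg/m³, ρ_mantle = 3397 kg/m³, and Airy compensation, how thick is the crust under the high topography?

Root depth r = h ρ_c / (ρ_m − ρ_c) = 1530 m × 2761 / 636 = 6642 m.
Total thickness = T + h + r = 36700 m + 1530 m + 6642 m = 44900 m.

44900 m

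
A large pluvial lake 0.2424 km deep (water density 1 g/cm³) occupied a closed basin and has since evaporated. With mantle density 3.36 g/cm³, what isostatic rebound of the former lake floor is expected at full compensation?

u = d ρ_w/ρ_m = 0.2424 km × 1/3.36 = 0.0721 km.

0.0721 km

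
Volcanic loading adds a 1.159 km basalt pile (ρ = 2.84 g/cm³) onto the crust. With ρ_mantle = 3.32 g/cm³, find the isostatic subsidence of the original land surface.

0.991 km

Subaerial loading: s = t ρ_load / ρ_m.
s = 1.159 km × 2.84/3.32 = 0.991 km.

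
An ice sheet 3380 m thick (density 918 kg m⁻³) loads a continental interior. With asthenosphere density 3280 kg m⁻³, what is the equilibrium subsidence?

Balancing pressure at the compensation depth: the ice load ρ_ice t is balanced by mantle displaced below, ρ_m s.
s = t ρ_ice / ρ_m = 3380 m × 918/3280 = 946 m.

946 m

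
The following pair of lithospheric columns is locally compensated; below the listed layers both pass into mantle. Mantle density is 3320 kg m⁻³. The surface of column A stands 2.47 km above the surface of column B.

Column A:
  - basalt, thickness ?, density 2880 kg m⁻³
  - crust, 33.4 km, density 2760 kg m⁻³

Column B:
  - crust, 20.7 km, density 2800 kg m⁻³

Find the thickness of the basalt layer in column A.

Take the compensation level at the base of the deeper column (depth z_c below the surface of column A) and equate Σ ρ_i t_i down to z_c; mantle fills any gap and the z_c terms cancel.
Column A: x×2880 + 33.4×2760 + (z_c − 33.4 − x)×3320
Column B: 2.47×0 + 20.7×2800 + (z_c − 2.47 − 20.7)×3320
The z_c×3320 term appears on both sides and cancels. Collect the known terms of each column as K = Σ(ρt)_known − 3320 × (depth of known layers): K_A = 92184 − 3320×33.4 = −18704; K_B = 57960 − 3320×(2.47 + 20.7) = −18964.4.
Balance: K_A − x×(3320 − 2880) = K_B, so x = (K_A − K_B)/(3320 − 2880) = 260.4/440 = 0.592 km.

0.592 km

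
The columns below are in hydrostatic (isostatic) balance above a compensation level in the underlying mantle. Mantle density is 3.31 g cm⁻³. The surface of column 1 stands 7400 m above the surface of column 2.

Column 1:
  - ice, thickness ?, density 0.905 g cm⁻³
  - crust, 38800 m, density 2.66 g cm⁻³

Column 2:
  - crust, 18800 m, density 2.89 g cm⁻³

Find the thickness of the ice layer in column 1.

2980 m

Take the compensation level at the base of the deeper column (depth z_c below the surface of column 1) and equate Σ ρ_i t_i down to z_c; mantle fills any gap and the z_c terms cancel.
Column 1: x×0.905 + 38800×2.66 + (z_c − 38800 − x)×3.31
Column 2: 7400×0 + 18800×2.89 + (z_c − 7400 − 18800)×3.31
The z_c×3.31 term appears on both sides and cancels. Collect the known terms of each column as K = Σ(ρt)_known − 3.31 × (depth of known layers): K_1 = 103208 − 3.31×38800 = −25220; K_2 = 54332 − 3.31×(7400 + 18800) = −32390.
Balance: K_1 − x×(3.31 − 0.905) = K_2, so x = (K_1 − K_2)/(3.31 − 0.905) = 7170/2.405 = 2980 m.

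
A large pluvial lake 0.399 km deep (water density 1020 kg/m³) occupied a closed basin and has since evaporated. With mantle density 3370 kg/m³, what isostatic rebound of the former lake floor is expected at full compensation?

0.121 km

u = d ρ_w/ρ_m = 0.399 km × 1020/3370 = 0.121 km.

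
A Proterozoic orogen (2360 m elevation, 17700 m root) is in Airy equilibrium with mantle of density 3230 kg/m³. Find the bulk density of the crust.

ρ_c h = (ρ_m − ρ_c) r → ρ_c (h + r) = ρ_m r → ρ_c = ρ_m r / (h + r).
ρ_c = 3230 × 17700 m / (2360 m + 17700 m) = 2850 kg/m³.

2850 kg/m³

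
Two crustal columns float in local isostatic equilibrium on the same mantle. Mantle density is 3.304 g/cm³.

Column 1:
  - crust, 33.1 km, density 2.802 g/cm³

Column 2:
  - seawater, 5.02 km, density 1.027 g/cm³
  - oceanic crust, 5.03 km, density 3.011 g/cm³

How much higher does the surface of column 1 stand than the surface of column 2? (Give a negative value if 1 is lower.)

For any compensation level in the mantle, the mantle terms cancel and isostasy reduces to e = (Σt_1 − Σt_2) − (Σ(ρt)_1 − Σ(ρt)_2) / ρ_m.
Σt_1 = 33.1 km; Σt_2 = 10.05 km; Σ(ρt)_1 = 92.7462; Σ(ρt)_2 = 20.30087 (in km·g/cm³).
e = (33.1 − 10.05) − (92.7462 − 20.30087) / 3.304 = 1.12 km.

1.12 km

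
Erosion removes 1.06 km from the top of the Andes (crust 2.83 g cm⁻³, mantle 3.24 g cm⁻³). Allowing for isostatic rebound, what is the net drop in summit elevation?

0.134 km

Rebound u = e ρ_c/ρ_m = 1.06 km × 2.83/3.24 = 0.9259 km.
Net surface drop = e − u = 1.06 km − 0.9259 km = e (ρ_m − ρ_c)/ρ_m = 0.134 km.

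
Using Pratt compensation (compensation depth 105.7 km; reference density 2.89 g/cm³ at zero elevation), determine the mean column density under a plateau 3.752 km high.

2.79 g/cm³

Pratt balance: ρ_ref D = ρ (D + h).
ρ = ρ_ref D/(D + h) = 2.89 × 105.7 km/(105.7 km + 3.752 km) = 2.79 g/cm³.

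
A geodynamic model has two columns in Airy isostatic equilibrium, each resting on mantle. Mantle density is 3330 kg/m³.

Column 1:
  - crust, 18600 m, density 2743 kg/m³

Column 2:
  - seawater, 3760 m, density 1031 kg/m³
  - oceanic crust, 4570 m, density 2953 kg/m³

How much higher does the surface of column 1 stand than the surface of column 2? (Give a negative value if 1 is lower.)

For any compensation level in the mantle, the mantle terms cancel and isostasy reduces to e = (Σt_1 − Σt_2) − (Σ(ρt)_1 − Σ(ρt)_2) / ρ_m.
Σt_1 = 18600 m; Σt_2 = 8330 m; Σ(ρt)_1 = 51019800; Σ(ρt)_2 = 17371770 (in m·kg/m³).
e = (18600 − 8330) − (51019800 − 17371770) / 3330 = 165 m.

165 m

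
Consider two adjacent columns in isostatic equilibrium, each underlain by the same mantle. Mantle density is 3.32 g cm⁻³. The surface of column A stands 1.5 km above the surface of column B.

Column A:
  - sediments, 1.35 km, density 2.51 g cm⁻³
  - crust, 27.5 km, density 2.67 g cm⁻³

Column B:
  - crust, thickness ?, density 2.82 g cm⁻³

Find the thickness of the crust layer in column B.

28 km

Take the compensation level at the base of the deeper column (depth z_c below the surface of column A) and equate Σ ρ_i t_i down to z_c; mantle fills any gap and the z_c terms cancel.
Column A: 1.35×2.51 + 27.5×2.67 + (z_c − 28.85)×3.32
Column B: 1.5×0 + x×2.82 + (z_c − 1.5 − 0 − x)×3.32
The z_c×3.32 term appears on both sides and cancels. Collect the known terms of each column as K = Σ(ρt)_known − 3.32 × (depth of known layers): K_A = 76.8135 − 3.32×28.85 = −18.9685; K_B = 0 − 3.32×(1.5 + 0) = −4.98.
Balance: K_A = K_B − x×(3.32 − 2.82), so x = (K_B − K_A)/(3.32 − 2.82) = 13.9885/0.5 = 28 km.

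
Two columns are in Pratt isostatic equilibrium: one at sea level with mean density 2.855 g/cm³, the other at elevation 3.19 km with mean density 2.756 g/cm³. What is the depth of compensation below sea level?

88.8 km

ρ_ref D = ρ (D + h) → D (ρ_ref − ρ) = ρ h.
D = ρ h/(ρ_ref − ρ) = 2.756 × 3.19 km/(2.855 − 2.756) = 88.8 km.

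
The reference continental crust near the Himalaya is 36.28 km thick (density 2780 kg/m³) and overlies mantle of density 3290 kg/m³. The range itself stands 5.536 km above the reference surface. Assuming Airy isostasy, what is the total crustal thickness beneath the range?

Root depth r = h ρ_c / (ρ_m − ρ_c) = 5.536 km × 2780 / 510 = 30.18 km.
Total thickness = T + h + r = 36.28 km + 5.536 km + 30.18 km = 72 km.

72 km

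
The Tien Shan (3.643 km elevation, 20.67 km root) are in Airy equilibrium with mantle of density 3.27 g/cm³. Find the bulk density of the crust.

ρ_c h = (ρ_m − ρ_c) r → ρ_c (h + r) = ρ_m r → ρ_c = ρ_m r / (h + r).
ρ_c = 3.27 × 20.67 km / (3.643 km + 20.67 km) = 2.78 g/cm³.

2.78 g/cm³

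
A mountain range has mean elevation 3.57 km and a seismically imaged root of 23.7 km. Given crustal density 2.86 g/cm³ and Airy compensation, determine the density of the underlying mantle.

Airy balance: ρ_c h = (ρ_m − ρ_c) r → ρ_m = ρ_c (1 + h/r).
ρ_m = 2.86 × (1 + 3.57 km/23.7 km) = 3.29 g/cm³.

3.29 g/cm³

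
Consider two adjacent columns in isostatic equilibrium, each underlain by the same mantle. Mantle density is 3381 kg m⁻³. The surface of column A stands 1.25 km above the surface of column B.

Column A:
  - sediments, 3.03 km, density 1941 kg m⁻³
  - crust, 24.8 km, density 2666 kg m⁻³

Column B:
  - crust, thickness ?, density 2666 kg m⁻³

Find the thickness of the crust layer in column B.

25 km

Take the compensation level at the base of the deeper column (depth z_c below the surface of column A) and equate Σ ρ_i t_i down to z_c; mantle fills any gap and the z_c terms cancel.
Column A: 3.03×1941 + 24.8×2666 + (z_c − 27.83)×3381
Column B: 1.25×0 + x×2666 + (z_c − 1.25 − 0 − x)×3381
The z_c×3381 term appears on both sides and cancels. Collect the known terms of each column as K = Σ(ρt)_known − 3381 × (depth of known layers): K_A = 71998.03 − 3381×27.83 = −22095.2; K_B = 0 − 3381×(1.25 + 0) = −4226.25.
Balance: K_A = K_B − x×(3381 − 2666), so x = (K_B − K_A)/(3381 − 2666) = 17869/715 = 25 km.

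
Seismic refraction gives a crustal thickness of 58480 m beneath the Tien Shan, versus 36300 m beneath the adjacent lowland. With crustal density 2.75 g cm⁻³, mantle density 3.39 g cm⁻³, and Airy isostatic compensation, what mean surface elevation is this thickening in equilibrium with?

Excess crust Δ = 58480 m − 36300 m = 22180 m, split between elevation h and root r with h + r = Δ.
Airy balance ρ_c h = (ρ_m − ρ_c) r gives r = h ρ_c/(ρ_m − ρ_c), so h (1 + ρ_c/(ρ_m − ρ_c)) = Δ, i.e. h = Δ (ρ_m − ρ_c)/ρ_m.
h = 22180 m × 0.64/3.39 = 4190 m.

4190 m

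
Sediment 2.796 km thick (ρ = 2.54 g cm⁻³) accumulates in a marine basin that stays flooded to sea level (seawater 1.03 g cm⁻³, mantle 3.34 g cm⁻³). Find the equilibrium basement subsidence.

Submarine loading: the sediment displaces seawater, and the subsidence is in turn flooded, so s (ρ_m − ρ_w) = t (ρ_sed − ρ_w).
s = 2.796 km × (2.54 − 1.03) / (3.34 − 1.03) = 1.83 km.

1.83 km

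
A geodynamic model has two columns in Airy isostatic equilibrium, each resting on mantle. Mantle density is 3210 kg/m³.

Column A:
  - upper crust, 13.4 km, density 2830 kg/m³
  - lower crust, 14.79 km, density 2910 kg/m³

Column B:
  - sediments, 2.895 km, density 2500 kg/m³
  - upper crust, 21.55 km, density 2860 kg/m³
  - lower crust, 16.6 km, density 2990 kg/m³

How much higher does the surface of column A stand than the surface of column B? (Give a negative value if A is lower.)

−1.16 km

For any compensation level in the mantle, the mantle terms cancel and isostasy reduces to e = (Σt_A − Σt_B) − (Σ(ρt)_A − Σ(ρt)_B) / ρ_m.
Σt_A = 28.19 km; Σt_B = 41.045 km; Σ(ρt)_A = 80960.9; Σ(ρt)_B = 118504.5 (in km·kg/m³).
e = (28.19 − 41.045) − (80960.9 − 118504.5) / 3210 = −1.16 km.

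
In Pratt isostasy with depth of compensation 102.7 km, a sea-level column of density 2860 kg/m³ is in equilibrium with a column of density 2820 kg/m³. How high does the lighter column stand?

1.46 km

ρ_ref D = ρ (D + h) → h = D (ρ_ref − ρ)/ρ.
h = 102.7 km × (2860 − 2820)/2820 = 1.46 km.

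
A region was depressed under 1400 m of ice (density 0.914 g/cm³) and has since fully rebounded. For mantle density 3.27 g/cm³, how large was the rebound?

Removing the load lets mantle flow back in; uplift u satisfies ρ_ice t = ρ_m u.
u = t ρ_ice/ρ_m = 1400 m × 0.914/3.27 = 391 m.

391 m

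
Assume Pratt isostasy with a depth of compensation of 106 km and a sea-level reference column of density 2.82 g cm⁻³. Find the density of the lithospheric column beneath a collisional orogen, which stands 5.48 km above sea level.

2.68 g cm⁻³

Pratt balance: ρ_ref D = ρ (D + h).
ρ = ρ_ref D/(D + h) = 2.82 × 106 km/(106 km + 5.48 km) = 2.68 g cm⁻³.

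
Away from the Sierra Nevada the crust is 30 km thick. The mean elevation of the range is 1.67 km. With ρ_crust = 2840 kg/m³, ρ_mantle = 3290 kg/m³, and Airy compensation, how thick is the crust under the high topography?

42.2 km

Root depth r = h ρ_c / (ρ_m − ρ_c) = 1.67 km × 2840 / 450 = 10.54 km.
Total thickness = T + h + r = 30 km + 1.67 km + 10.54 km = 42.2 km.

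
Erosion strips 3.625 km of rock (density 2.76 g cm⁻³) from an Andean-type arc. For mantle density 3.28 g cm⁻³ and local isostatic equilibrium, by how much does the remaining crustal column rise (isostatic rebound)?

Unloading: uplift u = e ρ_c/ρ_m = 3.625 km × 2.76/3.28 = 3.05 km.

3.05 km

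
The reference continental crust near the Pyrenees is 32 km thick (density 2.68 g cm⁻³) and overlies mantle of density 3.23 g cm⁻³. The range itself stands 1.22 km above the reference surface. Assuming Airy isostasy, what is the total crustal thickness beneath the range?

Root depth r = h ρ_c / (ρ_m − ρ_c) = 1.22 km × 2.68 / 0.55 = 5.945 km.
Total thickness = T + h + r = 32 km + 1.22 km + 5.945 km = 39.2 km.

39.2 km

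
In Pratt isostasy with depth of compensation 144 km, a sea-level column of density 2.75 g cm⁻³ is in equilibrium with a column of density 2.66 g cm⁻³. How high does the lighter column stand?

4.87 km

ρ_ref D = ρ (D + h) → h = D (ρ_ref − ρ)/ρ.
h = 144 km × (2.75 − 2.66)/2.66 = 4.87 km.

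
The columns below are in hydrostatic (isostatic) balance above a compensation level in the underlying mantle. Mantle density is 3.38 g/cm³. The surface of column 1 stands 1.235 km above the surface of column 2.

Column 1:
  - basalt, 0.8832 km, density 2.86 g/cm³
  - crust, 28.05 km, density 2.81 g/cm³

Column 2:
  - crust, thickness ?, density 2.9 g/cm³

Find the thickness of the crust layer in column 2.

Take the compensation level at the base of the deeper column (depth z_c below the surface of column 1) and equate Σ ρ_i t_i down to z_c; mantle fills any gap and the z_c terms cancel.
Column 1: 0.8832×2.86 + 28.05×2.81 + (z_c − 28.9332)×3.38
Column 2: 1.235×0 + x×2.9 + (z_c − 1.235 − 0 − x)×3.38
The z_c×3.38 term appears on both sides and cancels. Collect the known terms of each column as K = Σ(ρt)_known − 3.38 × (depth of known layers): K_1 = 81.346452 − 3.38×28.9332 = −16.447764; K_2 = 0 − 3.38×(1.235 + 0) = −4.1743.
Balance: K_1 = K_2 − x×(3.38 − 2.9), so x = (K_2 − K_1)/(3.38 − 2.9) = 12.2735/0.48 = 25.6 km.

25.6 km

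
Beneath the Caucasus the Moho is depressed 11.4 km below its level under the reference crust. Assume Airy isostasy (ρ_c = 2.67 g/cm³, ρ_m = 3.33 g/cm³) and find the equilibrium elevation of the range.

2.82 km

Equating mass per unit area of the two columns: ρ_c h = (ρ_m − ρ_c) r.
h = r (ρ_m − ρ_c) / ρ_c = 11.4 km × (3.33 − 2.67) / 2.67 = 2.82 km.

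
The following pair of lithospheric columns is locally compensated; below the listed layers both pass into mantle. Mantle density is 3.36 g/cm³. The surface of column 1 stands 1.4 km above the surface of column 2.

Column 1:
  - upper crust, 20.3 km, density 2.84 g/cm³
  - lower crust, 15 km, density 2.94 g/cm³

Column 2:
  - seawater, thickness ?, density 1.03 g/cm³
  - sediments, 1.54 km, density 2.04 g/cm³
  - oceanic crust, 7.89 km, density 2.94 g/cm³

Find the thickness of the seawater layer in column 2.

2.92 km

Take the compensation level at the base of the deeper column (depth z_c below the surface of column 1) and equate Σ ρ_i t_i down to z_c; mantle fills any gap and the z_c terms cancel.
Column 1: 20.3×2.84 + 15×2.94 + (z_c − 35.3)×3.36
Column 2: 1.4×0 + x×1.03 + 1.54×2.04 + 7.89×2.94 + (z_c − 1.4 − 9.43 − x)×3.36
The z_c×3.36 term appears on both sides and cancels. Collect the known terms of each column as K = Σ(ρt)_known − 3.36 × (depth of known layers): K_1 = 101.752 − 3.36×35.3 = −16.856; K_2 = 26.3382 − 3.36×(1.4 + 9.43) = −10.0506.
Balance: K_1 = K_2 − x×(3.36 − 1.03), so x = (K_2 − K_1)/(3.36 − 1.03) = 6.8054/2.33 = 2.92 km.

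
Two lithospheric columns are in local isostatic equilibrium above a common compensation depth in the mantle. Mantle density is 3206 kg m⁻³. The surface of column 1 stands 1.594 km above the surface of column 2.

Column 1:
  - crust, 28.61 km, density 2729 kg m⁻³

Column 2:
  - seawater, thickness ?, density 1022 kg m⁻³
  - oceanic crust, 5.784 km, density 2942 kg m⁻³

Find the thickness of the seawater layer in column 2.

Take the compensation level at the base of the deeper column (depth z_c below the surface of column 1) and equate Σ ρ_i t_i down to z_c; mantle fills any gap and the z_c terms cancel.
Column 1: 28.61×2729 + (z_c − 28.61)×3206
Column 2: 1.594×0 + x×1022 + 5.784×2942 + (z_c − 1.594 − 5.784 − x)×3206
The z_c×3206 term appears on both sides and cancels. Collect the known terms of each column as K = Σ(ρt)_known − 3206 × (depth of known layers): K_1 = 78076.69 − 3206×28.61 = −13646.97; K_2 = 17016.528 − 3206×(1.594 + 5.784) = −6637.34.
Balance: K_1 = K_2 − x×(3206 − 1022), so x = (K_2 − K_1)/(3206 − 1022) = 7009.63/2184 = 3.21 km.

3.21 km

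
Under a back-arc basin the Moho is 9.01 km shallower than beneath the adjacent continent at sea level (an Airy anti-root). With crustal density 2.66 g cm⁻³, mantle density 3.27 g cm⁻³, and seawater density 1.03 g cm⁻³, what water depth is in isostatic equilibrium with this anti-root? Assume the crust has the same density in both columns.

3.37 km

Replacing a thickness d of crust by seawater at the top must be balanced by replacing crust with mantle at the base: d (ρ_c − ρ_w) = a (ρ_m − ρ_c).
d = a (ρ_m − ρ_c)/(ρ_c − ρ_w) = 9.01 km × 0.61/1.63 = 3.37 km.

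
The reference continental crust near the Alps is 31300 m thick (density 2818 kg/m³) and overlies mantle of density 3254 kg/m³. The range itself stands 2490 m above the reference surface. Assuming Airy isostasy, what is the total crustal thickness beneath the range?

Root depth r = h ρ_c / (ρ_m − ρ_c) = 2490 m × 2818 / 436 = 16090 m.
Total thickness = T + h + r = 31300 m + 2490 m + 16090 m = 49900 m.

49900 m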